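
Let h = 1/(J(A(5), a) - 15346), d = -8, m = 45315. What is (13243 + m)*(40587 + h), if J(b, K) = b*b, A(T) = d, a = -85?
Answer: 18160315355707/7641 ≈ 2.3767e+9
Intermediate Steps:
A(T) = -8
J(b, K) = b**2
h = -1/15282 (h = 1/((-8)**2 - 15346) = 1/(64 - 15346) = 1/(-15282) = -1/15282 ≈ -6.5436e-5)
(13243 + m)*(40587 + h) = (13243 + 45315)*(40587 - 1/15282) = 58558*(620250533/15282) = 18160315355707/7641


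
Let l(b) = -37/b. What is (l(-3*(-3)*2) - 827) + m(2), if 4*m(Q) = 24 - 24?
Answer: -14923/18 ≈ -829.06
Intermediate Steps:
m(Q) = 0 (m(Q) = (24 - 24)/4 = (¼)*0 = 0)
(l(-3*(-3)*2) - 827) + m(2) = (-37/(-3*(-3)*2) - 827) + 0 = (-37/(9*2) - 827) + 0 = (-37/18 - 827) + 0 = -14923/18 + 0 = -14923/18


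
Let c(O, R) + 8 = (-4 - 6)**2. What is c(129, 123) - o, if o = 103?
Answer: -11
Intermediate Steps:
c(O, R) = 92 (c(O, R) = -8 + (-4 - 6)**2 = -8 + (-10)**2 = -8 + 100 = 92)
c(129, 123) - o = 92 - 1*103 = 92 - 103 = -11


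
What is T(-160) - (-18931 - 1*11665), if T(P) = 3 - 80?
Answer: 30519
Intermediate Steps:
T(P) = -77
T(-160) - (-18931 - 1*11665) = -77 - (-18931 - 1*11665) = -77 - (-18931 - 11665) = -77 - 1*(-30596) = -77 + 30596 = 30519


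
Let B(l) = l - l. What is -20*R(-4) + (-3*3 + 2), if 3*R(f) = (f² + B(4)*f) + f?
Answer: -87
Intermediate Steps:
B(l) = 0
R(f) = f/3 + f²/3 (R(f) = ((f² + 0*f) + f)/3 = ((f² + 0) + f)/3 = (f² + f)/3 = (f + f²)/3 = f/3 + f²/3)
-20*R(-4) + (-3*3 + 2) = -20*(-4)*(1 - 4)/3 + (-3*3 + 2) = -20*(-4)*(-3)/3 + (-9 + 2) = -20*4 - 7 = -80 - 7 = -87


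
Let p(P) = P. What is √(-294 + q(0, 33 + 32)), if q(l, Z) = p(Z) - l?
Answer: I*√229 ≈ 15.133*I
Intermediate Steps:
q(l, Z) = Z - l
√(-294 + q(0, 33 + 32)) = √(-294 + ((33 + 32) - 1*0)) = √(-294 + (65 + 0)) = √(-294 + 65) = √(-229) = I*√229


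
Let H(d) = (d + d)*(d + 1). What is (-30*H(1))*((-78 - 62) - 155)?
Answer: 35400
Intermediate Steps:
H(d) = 2*d*(1 + d) (H(d) = (2*d)*(1 + d) = 2*d*(1 + d))
(-30*H(1))*((-78 - 62) - 155) = (-60*(1 + 1))*((-78 - 62) - 155) = (-60*2)*(-140 - 155) = -30*4*(-295) = -120*(-295) = 35400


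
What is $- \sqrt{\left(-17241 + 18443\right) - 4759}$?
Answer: $- i \sqrt{3557} \approx - 59.641 i$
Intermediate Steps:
$- \sqrt{\left(-17241 + 18443\right) - 4759} = - \sqrt{1202 - 4759} = - \sqrt{-3557} = - i \sqrt{3557}$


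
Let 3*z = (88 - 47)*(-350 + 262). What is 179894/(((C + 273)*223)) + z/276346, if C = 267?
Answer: 12392040551/8319396330 ≈ 1.4895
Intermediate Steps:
z = -3608/3 (z = ((88 - 47)*(-350 + 262))/3 = (41*(-88))/3 = (1/3)*(-3608) = -3608/3 ≈ -1202.7)
179894/(((C + 273)*223)) + z/276346 = 179894/(((267 + 273)*223)) - 3608/3/276346 = 179894/((540*223)) - 3608/3*1/276346 = 179894/120420 - 1804/414519 = 179894*(1/120420) - 1804/414519 = 89947/60210 - 1804/414519 = 12392040551/8319396330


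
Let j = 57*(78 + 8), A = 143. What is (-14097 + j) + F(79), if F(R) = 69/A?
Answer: -1314816/143 ≈ -9194.5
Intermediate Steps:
j = 4902 (j = 57*86 = 4902)
F(R) = 69/143
(-14097 + j) + F(79) = (-14097 + 4902) + 69/143 = -9195 + 69/143 = -1314816/143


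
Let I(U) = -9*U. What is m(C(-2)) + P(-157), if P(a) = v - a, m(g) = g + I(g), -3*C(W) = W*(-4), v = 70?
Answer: 745/3 ≈ 248.33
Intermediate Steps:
C(W) = 4*W/3 (C(W) = -W*(-4)/3 = -(-4)*W/3 = 4*W/3)
m(g) = -8*g (m(g) = g - 9*g = -8*g)
P(a) = 70 - a
m(C(-2)) + P(-157) = -32*(-2)/3 + (70 - 1*(-157)) = -8*(-8/3) + (70 + 157) = 64/3 + 227 = 745/3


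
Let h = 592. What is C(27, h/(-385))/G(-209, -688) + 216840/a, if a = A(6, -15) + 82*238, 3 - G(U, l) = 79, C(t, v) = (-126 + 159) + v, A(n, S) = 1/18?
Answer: 109950127543/10278716140 ≈ 10.697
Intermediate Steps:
A(n, S) = 1/18
C(t, v) = 33 + v
G(U, l) = -76 (G(U, l) = 3 - 1*79 = 3 - 79 = -76)
a = 351289/18 (a = 1/18 + 82*238 = 1/18 + 19516 = 351289/18 ≈ 19516.)
C(27, h/(-385))/G(-209, -688) + 216840/a = (33 + 592/(-385))/(-76) + 216840/(351289/18) = (33 + 592*(-1/385))*(-1/76) + 216840*(18/351289) = (33 - 592/385)*(-1/76) + 3903120/351289 = (12113/385)*(-1/76) + 3903120/351289 = -12113/29260 + 3903120/351289 = 109950127543/10278716140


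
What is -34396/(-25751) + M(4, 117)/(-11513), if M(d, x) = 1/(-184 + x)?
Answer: 26532102667/19863574621 ≈ 1.3357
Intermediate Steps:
-34396/(-25751) + M(4, 117)/(-11513) = -34396/(-25751) + 1/((-184 + 117)*(-11513)) = -34396*(-1/25751) - 1/11513/(-67) = 34396/25751 - 1/67*(-1/11513) = 34396/25751 + 1/771371 = 26532102667/19863574621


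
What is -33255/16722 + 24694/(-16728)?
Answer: -26922853/7770156 ≈ -3.4649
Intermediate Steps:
-33255/16722 + 24694/(-16728) = -33255*1/16722 + 24694*(-1/16728) = -3695/1858 - 12347/8364 = -26922853/7770156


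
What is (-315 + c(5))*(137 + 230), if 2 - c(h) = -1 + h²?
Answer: -123679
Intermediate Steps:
c(h) = 3 - h² (c(h) = 2 - (-1 + h²) = 2 + (1 - h²) = 3 - h²)
(-315 + c(5))*(137 + 230) = (-315 + (3 - 1*5²))*(137 + 230) = (-315 + (3 - 1*25))*367 = (-315 + (3 - 25))*367 = (-315 - 22)*367 = -337*367 = -123679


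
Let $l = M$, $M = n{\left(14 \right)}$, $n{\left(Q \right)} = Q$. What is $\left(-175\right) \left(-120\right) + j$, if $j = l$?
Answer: $21014$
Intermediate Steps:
$M = 14$
$l = 14$
$j = 14$
$\left(-175\right) \left(-120\right) + j = \left(-175\right) \left(-120\right) + 14 = 21000 + 14 = 21014$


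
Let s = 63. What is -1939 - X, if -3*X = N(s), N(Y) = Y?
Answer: -1918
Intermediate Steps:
X = -21 (X = -⅓*63 = -21)
-1939 - X = -1939 - 1*(-21) = -1939 + 21 = -1918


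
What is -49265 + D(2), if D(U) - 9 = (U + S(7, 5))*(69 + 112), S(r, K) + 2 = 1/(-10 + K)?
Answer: -246461/5 ≈ -49292.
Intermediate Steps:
S(r, K) = -2 + 1/(-10 + K)
D(U) = -1946/5 + 181*U (D(U) = 9 + (U + (21 - 2*5)/(-10 + 5))*(69 + 112) = 9 + (U + (21 - 10)/(-5))*181 = 9 + (U - ⅕*11)*181 = 9 + (U - 11/5)*181 = 9 + (-11/5 + U)*181 = 9 + (-1991/5 + 181*U) = -1946/5 + 181*U)
-49265 + D(2) = -49265 + (-1946/5 + 181*2) = -49265 + (-1946/5 + 362) = -49265 - 136/5 = -246461/5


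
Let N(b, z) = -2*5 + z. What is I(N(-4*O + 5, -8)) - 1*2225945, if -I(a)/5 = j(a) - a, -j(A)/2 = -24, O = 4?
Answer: -2226275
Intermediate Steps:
j(A) = 48 (j(A) = -2*(-24) = 48)
N(b, z) = -10 + z
I(a) = -240 + 5*a (I(a) = -5*(48 - a) = -240 + 5*a)
I(N(-4*O + 5, -8)) - 1*2225945 = (-240 + 5*(-10 - 8)) - 1*2225945 = (-240 + 5*(-18)) - 2225945 = (-240 - 90) - 2225945 = -330 - 2225945 = -2226275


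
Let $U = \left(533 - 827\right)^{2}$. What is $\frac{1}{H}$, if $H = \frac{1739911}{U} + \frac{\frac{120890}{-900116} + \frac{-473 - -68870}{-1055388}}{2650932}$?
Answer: $\frac{71981699306684804784}{1448953560496449379801} \approx 0.049678$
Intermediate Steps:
$U = 86436$ ($U = \left(-294\right)^{2} = 86436$)
$H = \frac{1448953560496449379801}{71981699306684804784}$ ($H = \frac{1739911}{86436} + \frac{\frac{120890}{-900116} + \frac{-473 - -68870}{-1055388}}{2650932} = 1739911 \cdot \frac{1}{86436} + \left(120890 \left(- \frac{1}{900116}\right) + \left(-473 + 68870\right) \left(- \frac{1}{1055388}\right)\right) \frac{1}{2650932} = \frac{1739911}{86436} + \left(- \frac{8635}{64294} + 68397 \left(- \frac{1}{1055388}\right)\right) \frac{1}{2650932} = \frac{1739911}{86436} + \left(- \frac{8635}{64294} - \frac{22799}{351796}\right) \frac{1}{2650932} = \frac{1739911}{86436} - \frac{750599561}{9993294364387728} = \frac{1448953560496449379801}{71981699306684804784} \approx 20.129$)
$\frac{1}{H} = \frac{1}{\frac{1448953560496449379801}{71981699306684804784}} = \frac{71981699306684804784}{1448953560496449379801}$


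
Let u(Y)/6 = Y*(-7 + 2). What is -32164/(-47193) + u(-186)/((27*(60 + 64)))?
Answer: 110819/47193 ≈ 2.3482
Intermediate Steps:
u(Y) = -30*Y (u(Y) = 6*(Y*(-7 + 2)) = 6*(Y*(-5)) = 6*(-5*Y) = -30*Y)
-32164/(-47193) + u(-186)/((27*(60 + 64))) = -32164/(-47193) + (-30*(-186))/((27*(60 + 64))) = -32164*(-1/47193) + 5580/((27*124)) = 32164/47193 + 5580/3348 = 32164/47193 + 5580*(1/3348) = 32164/47193 + 5/3 = 110819/47193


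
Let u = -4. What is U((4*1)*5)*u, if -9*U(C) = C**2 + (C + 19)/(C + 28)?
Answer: 6413/36 ≈ 178.14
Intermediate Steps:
U(C) = -C**2/9 - (19 + C)/(9*(28 + C)) (U(C) = -(C**2 + (C + 19)/(C + 28))/9 = -(C**2 + (19 + C)/(28 + C))/9 = -C**2/9 - (19 + C)/(9*(28 + C)))
U((4*1)*5)*u = ((-19 - 4*1*5 - ((4*1)*5)**3 - 28*((4*1)*5)**2)/(9*(28 + (4*1)*5)))*(-4) = ((-19 - 4*5 - (4*5)**3 - 28*(4*5)**2)/(9*(28 + 4*5)))*(-4) = ((-19 - 1*20 - 1*20**3 - 28*20**2)/(9*(28 + 20)))*(-4) = ((1/9)*(-19 - 20 - 1*8000 - 28*400)/48)*(-4) = ((1/9)*(1/48)*(-19 - 20 - 8000 - 11200))*(-4) = ((1/9)*(1/48)*(-19239))*(-4) = -6413/144*(-4) = 6413/36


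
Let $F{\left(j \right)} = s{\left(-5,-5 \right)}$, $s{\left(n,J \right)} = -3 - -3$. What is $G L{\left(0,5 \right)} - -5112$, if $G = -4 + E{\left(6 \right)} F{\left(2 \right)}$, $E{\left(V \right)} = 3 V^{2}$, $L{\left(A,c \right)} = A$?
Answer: $5112$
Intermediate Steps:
$s{\left(n,J \right)} = 0$ ($s{\left(n,J \right)} = -3 + 3 = 0$)
$F{\left(j \right)} = 0$
$G = -4$ ($G = -4 + 3 \cdot 6^{2} \cdot 0 = -4 + 3 \cdot 36 \cdot 0 = -4 + 108 \cdot 0 = -4 + 0 = -4$)
$G L{\left(0,5 \right)} - -5112 = \left(-4\right) 0 - -5112 = 0 + 5112 = 5112$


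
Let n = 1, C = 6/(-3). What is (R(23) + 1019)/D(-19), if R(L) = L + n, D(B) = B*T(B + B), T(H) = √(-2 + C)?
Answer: 1043*I/38 ≈ 27.447*I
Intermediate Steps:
C = -2 (C = 6*(-⅓) = -2)
T(H) = 2*I (T(H) = √(-2 - 2) = √(-4) = 2*I)
D(B) = 2*I*B (D(B) = B*(2*I) = 2*I*B)
R(L) = 1 + L (R(L) = L + 1 = 1 + L)
(R(23) + 1019)/D(-19) = ((1 + 23) + 1019)/((2*I*(-19))) = (24 + 1019)/((-38*I)) = (I/38)*1043 = 1043*I/38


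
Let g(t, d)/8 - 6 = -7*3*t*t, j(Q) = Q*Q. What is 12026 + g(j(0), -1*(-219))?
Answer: 12074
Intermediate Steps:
j(Q) = Q²
g(t, d) = 48 - 168*t² (g(t, d) = 48 + 8*(-7*3*t*t) = 48 + 8*(-21*t²) = 48 - 168*t²)
12026 + g(j(0), -1*(-219)) = 12026 + (48 - 168*(0²)²) = 12026 + (48 - 168*0²) = 12026 + (48 - 168*0) = 12026 + (48 + 0) = 12026 + 48 = 12074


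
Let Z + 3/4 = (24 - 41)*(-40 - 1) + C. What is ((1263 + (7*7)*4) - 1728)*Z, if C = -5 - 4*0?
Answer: -743785/4 ≈ -1.8595e+5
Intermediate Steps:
C = -5 (C = -5 + 0 = -5)
Z = 2765/4 (Z = -¾ + ((24 - 41)*(-40 - 1) - 5) = -¾ + (-17*(-41) - 5) = -¾ + (697 - 5) = -¾ + 692 = 2765/4 ≈ 691.25)
((1263 + (7*7)*4) - 1728)*Z = ((1263 + (7*7)*4) - 1728)*(2765/4) = ((1263 + 49*4) - 1728)*(2765/4) = ((1263 + 196) - 1728)*(2765/4) = (1459 - 1728)*(2765/4) = -269*2765/4 = -743785/4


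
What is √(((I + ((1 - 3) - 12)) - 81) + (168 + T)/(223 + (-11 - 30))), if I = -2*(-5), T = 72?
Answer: I*√692965/91 ≈ 9.1478*I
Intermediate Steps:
I = 10
√(((I + ((1 - 3) - 12)) - 81) + (168 + T)/(223 + (-11 - 30))) = √(((10 + ((1 - 3) - 12)) - 81) + (168 + 72)/(223 + (-11 - 30))) = √(((10 + (-2 - 12)) - 81) + 240/(223 - 41)) = √(((10 - 14) - 81) + 240/182) = √((-4 - 81) + 240*(1/182)) = √(-85 + 120/91) = √(-7615/91) = I*√692965/91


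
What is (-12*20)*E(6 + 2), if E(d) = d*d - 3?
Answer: -14640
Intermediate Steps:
E(d) = -3 + d**2 (E(d) = d**2 - 3 = -3 + d**2)
(-12*20)*E(6 + 2) = (-12*20)*(-3 + (6 + 2)**2) = -240*(-3 + 8**2) = -240*(-3 + 64) = -240*61 = -14640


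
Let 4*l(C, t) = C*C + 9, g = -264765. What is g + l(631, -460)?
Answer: -330445/2 ≈ -1.6522e+5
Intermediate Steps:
l(C, t) = 9/4 + C²/4 (l(C, t) = (C*C + 9)/4 = (C² + 9)/4 = (9 + C²)/4 = 9/4 + C²/4)
g + l(631, -460) = -264765 + (9/4 + (¼)*631²) = -264765 + (9/4 + (¼)*398161) = -264765 + (9/4 + 398161/4) = -264765 + 199085/2 = -330445/2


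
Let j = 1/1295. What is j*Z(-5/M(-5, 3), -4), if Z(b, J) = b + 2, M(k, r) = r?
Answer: 1/3885 ≈ 0.00025740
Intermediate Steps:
Z(b, J) = 2 + b
j = 1/1295 ≈ 0.00077220
j*Z(-5/M(-5, 3), -4) = (2 - 5/3)/1295 = (1/1295)*(⅓) = 1/3885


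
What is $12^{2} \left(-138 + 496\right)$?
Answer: $51552$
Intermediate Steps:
$12^{2} \left(-138 + 496\right) = 144 \cdot 358 = 51552$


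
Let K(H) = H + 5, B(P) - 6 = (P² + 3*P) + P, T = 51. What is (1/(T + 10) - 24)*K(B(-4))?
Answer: -16093/61 ≈ -263.82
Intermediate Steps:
B(P) = 6 + P² + 4*P (B(P) = 6 + ((P² + 3*P) + P) = 6 + (P² + 4*P) = 6 + P² + 4*P)
K(H) = 5 + H
(1/(T + 10) - 24)*K(B(-4)) = (1/(51 + 10) - 24)*(5 + (6 + (-4)² + 4*(-4))) = (1/61 - 24)*(5 + (6 + 16 - 16)) = (1/61 - 24)*(5 + 6) = -1463/61*11 = -16093/61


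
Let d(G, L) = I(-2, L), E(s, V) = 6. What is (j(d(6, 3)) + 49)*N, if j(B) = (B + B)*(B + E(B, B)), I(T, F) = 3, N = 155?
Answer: 15965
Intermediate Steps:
d(G, L) = 3
j(B) = 2*B*(6 + B) (j(B) = (B + B)*(B + 6) = (2*B)*(6 + B) = 2*B*(6 + B))
(j(d(6, 3)) + 49)*N = (2*3*(6 + 3) + 49)*155 = (2*3*9 + 49)*155 = (54 + 49)*155 = 103*155 = 15965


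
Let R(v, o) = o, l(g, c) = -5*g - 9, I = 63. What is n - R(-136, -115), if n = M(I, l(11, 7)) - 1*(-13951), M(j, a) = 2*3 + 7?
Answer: 14079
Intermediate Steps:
l(g, c) = -9 - 5*g
M(j, a) = 13 (M(j, a) = 6 + 7 = 13)
n = 13964 (n = 13 - 1*(-13951) = 13 + 13951 = 13964)
n - R(-136, -115) = 13964 - 1*(-115) = 13964 + 115 = 14079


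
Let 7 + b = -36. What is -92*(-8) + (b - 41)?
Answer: 652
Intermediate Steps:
b = -43 (b = -7 - 36 = -43)
-92*(-8) + (b - 41) = -92*(-8) + (-43 - 41) = 736 - 84 = 652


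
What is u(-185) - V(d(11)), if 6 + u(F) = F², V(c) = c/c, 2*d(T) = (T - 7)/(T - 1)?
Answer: 34218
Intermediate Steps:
d(T) = (-7 + T)/(2*(-1 + T)) (d(T) = ((T - 7)/(T - 1))/2 = ((-7 + T)/(-1 + T))/2 = (-7 + T)/(2*(-1 + T)))
V(c) = 1
u(F) = -6 + F²
u(-185) - V(d(11)) = (-6 + (-185)²) - 1*1 = (-6 + 34225) - 1 = 34219 - 1 = 34218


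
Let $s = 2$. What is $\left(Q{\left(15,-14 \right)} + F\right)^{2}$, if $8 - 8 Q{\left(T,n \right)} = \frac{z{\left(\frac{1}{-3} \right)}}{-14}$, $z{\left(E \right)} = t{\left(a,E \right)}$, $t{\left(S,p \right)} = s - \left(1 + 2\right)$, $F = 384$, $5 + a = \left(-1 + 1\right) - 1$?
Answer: $\frac{1859248161}{12544} \approx 1.4822 \cdot 10^{5}$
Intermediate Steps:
$a = -6$ ($a = -5 + \left(\left(-1 + 1\right) - 1\right) = -5 + \left(0 - 1\right) = -5 - 1 = -6$)
$t{\left(S,p \right)} = -1$ ($t{\left(S,p \right)} = 2 - \left(1 + 2\right) = 2 - 3 = -1$)
$z{\left(E \right)} = -1$
$Q{\left(T,n \right)} = \frac{111}{112}$ ($Q{\left(T,n \right)} = 1 - \frac{\left(-1\right) \frac{1}{-14}}{8} = 1 - \frac{\left(-1\right) \left(- \frac{1}{14}\right)}{8} = 1 - \frac{1}{112} = \frac{111}{112}$)
$\left(Q{\left(15,-14 \right)} + F\right)^{2} = \left(\frac{111}{112} + 384\right)^{2} = \left(\frac{43119}{112}\right)^{2} = \frac{1859248161}{12544}$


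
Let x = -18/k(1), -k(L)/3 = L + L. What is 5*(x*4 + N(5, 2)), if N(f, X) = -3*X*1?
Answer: 30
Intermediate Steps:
N(f, X) = -3*X
k(L) = -6*L (k(L) = -3*(L + L) = -6*L)
x = 3 (x = -18/((-6*1)) = -18/(-6) = -18*(-⅙) = 3)
5*(x*4 + N(5, 2)) = 5*(3*4 - 3*2) = 5*(12 - 6) = 5*6 = 30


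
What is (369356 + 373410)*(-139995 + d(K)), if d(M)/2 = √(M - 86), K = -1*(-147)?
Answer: -103983526170 + 1485532*√61 ≈ -1.0397e+11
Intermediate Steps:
K = 147
d(M) = 2*√(-86 + M) (d(M) = 2*√(M - 86) = 2*√(-86 + M))
(369356 + 373410)*(-139995 + d(K)) = (369356 + 373410)*(-139995 + 2*√(-86 + 147)) = 742766*(-139995 + 2*√61) = -103983526170 + 1485532*√61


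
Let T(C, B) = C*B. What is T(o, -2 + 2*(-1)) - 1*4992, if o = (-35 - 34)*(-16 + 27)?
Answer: -1956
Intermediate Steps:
o = -759 (o = -69*11 = -759)
T(C, B) = B*C
T(o, -2 + 2*(-1)) - 1*4992 = (-2 + 2*(-1))*(-759) - 1*4992 = (-2 - 2)*(-759) - 4992 = -4*(-759) - 4992 = 3036 - 4992 = -1956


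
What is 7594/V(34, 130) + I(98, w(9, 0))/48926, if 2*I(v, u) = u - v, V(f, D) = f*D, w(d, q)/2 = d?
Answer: 5461283/3180190 ≈ 1.7173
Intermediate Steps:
w(d, q) = 2*d
V(f, D) = D*f
I(v, u) = u/2 - v/2 (I(v, u) = (u - v)/2 = u/2 - v/2)
7594/V(34, 130) + I(98, w(9, 0))/48926 = 7594/((130*34)) + ((2*9)/2 - 1/2*98)/48926 = 7594/4420 + ((1/2)*18 - 49)*(1/48926) = 7594*(1/4420) + (9 - 49)*(1/48926) = 3797/2210 - 40*1/48926 = 3797/2210 - 20/24463 = 5461283/3180190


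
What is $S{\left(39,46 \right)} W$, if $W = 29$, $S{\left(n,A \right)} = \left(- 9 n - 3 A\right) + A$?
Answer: $-12847$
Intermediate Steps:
$S{\left(n,A \right)} = - 9 n - 2 A$
$S{\left(39,46 \right)} W = \left(\left(-9\right) 39 - 92\right) 29 = \left(-351 - 92\right) 29 = \left(-443\right) 29 = -12847$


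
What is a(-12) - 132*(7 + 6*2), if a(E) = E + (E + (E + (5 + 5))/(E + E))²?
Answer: -342431/144 ≈ -2378.0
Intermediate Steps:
a(E) = E + (E + (10 + E)/(2*E))² (a(E) = E + (E + (E + 10)/((2*E)))² = E + (E + (10 + E)*(1/(2*E)))² = E + (E + (10 + E)/(2*E))²)
a(-12) - 132*(7 + 6*2) = (-12 + (¼)*(10 - 12 + 2*(-12)²)²/(-12)²) - 132*(7 + 6*2) = (-12 + (¼)*(1/144)*(10 - 12 + 2*144)²) - 132*(7 + 12) = (-12 + (¼)*(1/144)*(10 - 12 + 288)²) - 132*19 = (-12 + (¼)*(1/144)*286²) - 2508 = (-12 + (¼)*(1/144)*81796) - 2508 = (-12 + 20449/144) - 2508 = 18721/144 - 2508 = -342431/144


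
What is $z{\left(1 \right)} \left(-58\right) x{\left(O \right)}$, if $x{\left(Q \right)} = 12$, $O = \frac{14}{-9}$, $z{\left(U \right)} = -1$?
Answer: $696$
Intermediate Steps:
$O = - \frac{14}{9}$ ($O = 14 \left(- \frac{1}{9}\right) = - \frac{14}{9} \approx -1.5556$)
$z{\left(1 \right)} \left(-58\right) x{\left(O \right)} = \left(-1\right) \left(-58\right) 12 = 58 \cdot 12 = 696$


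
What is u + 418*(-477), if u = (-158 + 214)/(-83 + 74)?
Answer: -1794530/9 ≈ -1.9939e+5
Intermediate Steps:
u = -56/9 (u = 56/(-9) = 56*(-⅑) = -56/9 ≈ -6.2222)
u + 418*(-477) = -56/9 + 418*(-477) = -56/9 - 199386 = -1794530/9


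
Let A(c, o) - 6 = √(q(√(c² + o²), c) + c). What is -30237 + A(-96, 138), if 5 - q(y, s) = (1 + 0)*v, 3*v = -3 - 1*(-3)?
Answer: -30231 + I*√91 ≈ -30231.0 + 9.5394*I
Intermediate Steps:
v = 0 (v = (-3 - 1*(-3))/3 = (-3 + 3)/3 = (⅓)*0 = 0)
q(y, s) = 5 (q(y, s) = 5 - (1 + 0)*0 = 5 - 0 = 5 - 1*0 = 5 + 0 = 5)
A(c, o) = 6 + √(5 + c)
-30237 + A(-96, 138) = -30237 + (6 + √(5 - 96)) = -30237 + (6 + √(-91)) = -30237 + (6 + I*√91) = -30231 + I*√91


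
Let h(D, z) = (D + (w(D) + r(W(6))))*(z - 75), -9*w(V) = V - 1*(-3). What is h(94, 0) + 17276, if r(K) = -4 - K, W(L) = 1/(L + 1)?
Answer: 238246/21 ≈ 11345.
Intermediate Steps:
w(V) = -⅓ - V/9 (w(V) = -(V - 1*(-3))/9 = -(V + 3)/9 = -(3 + V)/9 = -⅓ - V/9)
W(L) = 1/(1 + L)
h(D, z) = (-75 + z)*(-94/21 + 8*D/9) (h(D, z) = (D + ((-⅓ - D/9) + (-4 - 1/(1 + 6))))*(z - 75) = (D + ((-⅓ - D/9) + (-4 - 1/7)))*(-75 + z) = (D + ((-⅓ - D/9) + (-4 - 1*⅐)))*(-75 + z) = (D + ((-⅓ - D/9) + (-4 - ⅐)))*(-75 + z) = (D + ((-⅓ - D/9) - 29/7))*(-75 + z) = (D + (-94/21 - D/9))*(-75 + z) = (-94/21 + 8*D/9)*(-75 + z) = (-75 + z)*(-94/21 + 8*D/9))
h(94, 0) + 17276 = (2350/7 - 200/3*94 - 94/21*0 + (8/9)*94*0) + 17276 = (2350/7 - 18800/3 + 0 + 0) + 17276 = -124550/21 + 17276 = 238246/21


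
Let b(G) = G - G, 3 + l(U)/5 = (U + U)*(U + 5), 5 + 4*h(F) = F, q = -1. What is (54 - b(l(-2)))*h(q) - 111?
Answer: -192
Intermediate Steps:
h(F) = -5/4 + F/4
l(U) = -15 + 10*U*(5 + U) (l(U) = -15 + 5*((U + U)*(U + 5)) = -15 + 5*((2*U)*(5 + U)) = -15 + 5*(2*U*(5 + U)) = -15 + 10*U*(5 + U))
b(G) = 0
(54 - b(l(-2)))*h(q) - 111 = (54 - 1*0)*(-5/4 + (¼)*(-1)) - 111 = (54 + 0)*(-5/4 - ¼) - 111 = 54*(-3/2) - 111 = -81 - 111 = -192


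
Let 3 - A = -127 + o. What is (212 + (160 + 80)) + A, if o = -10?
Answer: 592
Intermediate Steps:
A = 140 (A = 3 - (-127 - 10) = 3 - 1*(-137) = 3 + 137 = 140)
(212 + (160 + 80)) + A = (212 + (160 + 80)) + 140 = (212 + 240) + 140 = 452 + 140 = 592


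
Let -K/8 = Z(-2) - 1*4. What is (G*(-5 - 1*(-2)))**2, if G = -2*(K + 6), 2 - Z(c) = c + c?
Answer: 3600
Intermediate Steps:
Z(c) = 2 - 2*c (Z(c) = 2 - (c + c) = 2 - 2*c)
K = -16 (K = -8*((2 - 2*(-2)) - 1*4) = -8*((2 + 4) - 4) = -8*(6 - 4) = -8*2 = -16)
G = 20 (G = -2*(-16 + 6) = -2*(-10) = 20)
(G*(-5 - 1*(-2)))**2 = (20*(-5 - 1*(-2)))**2 = (20*(-5 + 2))**2 = (20*(-3))**2 = (-60)**2 = 3600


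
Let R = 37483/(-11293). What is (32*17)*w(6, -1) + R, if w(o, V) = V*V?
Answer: 6105909/11293 ≈ 540.68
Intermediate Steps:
w(o, V) = V²
R = -37483/11293 (R = 37483*(-1/11293) = -37483/11293 ≈ -3.3191)
(32*17)*w(6, -1) + R = (32*17)*(-1)² - 37483/11293 = 544*1 - 37483/11293 = 544 - 37483/11293 = 6105909/11293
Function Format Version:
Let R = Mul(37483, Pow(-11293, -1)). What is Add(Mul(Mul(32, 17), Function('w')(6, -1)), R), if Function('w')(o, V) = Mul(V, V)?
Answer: Rational(6105909, 11293) ≈ 540.68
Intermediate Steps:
Function('w')(o, V) = Pow(V, 2)
R = Rational(-37483, 11293) (R = Mul(37483, Rational(-1, 11293)) = Rational(-37483, 11293) ≈ -3.3191)
Add(Mul(Mul(32, 17), Function('w')(6, -1)), R) = Add(Mul(Mul(32, 17), Pow(-1, 2)), Rational(-37483, 11293)) = Add(Mul(544, 1), Rational(-37483, 11293)) = Add(544, Rational(-37483, 11293)) = Rational(6105909, 11293)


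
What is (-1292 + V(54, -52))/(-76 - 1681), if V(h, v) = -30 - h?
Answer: 1376/1757 ≈ 0.78315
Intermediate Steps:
(-1292 + V(54, -52))/(-76 - 1681) = (-1292 + (-30 - 1*54))/(-76 - 1681) = (-1292 + (-30 - 54))/(-1757) = (-1292 - 84)*(-1/1757) = -1376*(-1/1757) = 1376/1757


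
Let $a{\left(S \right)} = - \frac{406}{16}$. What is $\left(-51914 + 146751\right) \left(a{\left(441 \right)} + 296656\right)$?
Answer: $\frac{225052468665}{8} \approx 2.8132 \cdot 10^{10}$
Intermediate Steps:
$a{\left(S \right)} = - \frac{203}{8}$ ($a{\left(S \right)} = \left(-406\right) \frac{1}{16} = - \frac{203}{8}$)
$\left(-51914 + 146751\right) \left(a{\left(441 \right)} + 296656\right) = \left(-51914 + 146751\right) \left(- \frac{203}{8} + 296656\right) = 94837 \cdot \frac{2373045}{8} = \frac{225052468665}{8}$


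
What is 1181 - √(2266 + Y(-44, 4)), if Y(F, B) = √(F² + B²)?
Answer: 1181 - √(2266 + 4*√122) ≈ 1132.9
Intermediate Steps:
Y(F, B) = √(B² + F²)
1181 - √(2266 + Y(-44, 4)) = 1181 - √(2266 + √(4² + (-44)²)) = 1181 - √(2266 + √(16 + 1936)) = 1181 - √(2266 + √1952) = 1181 - √(2266 + 4*√122)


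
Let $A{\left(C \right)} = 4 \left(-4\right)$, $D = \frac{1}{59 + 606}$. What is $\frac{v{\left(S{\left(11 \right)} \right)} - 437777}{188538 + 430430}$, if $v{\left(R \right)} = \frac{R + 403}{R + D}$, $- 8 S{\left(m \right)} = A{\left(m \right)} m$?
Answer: $- \frac{3202416331}{4528060404} \approx -0.70724$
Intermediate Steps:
$D = \frac{1}{665} \approx 0.0015038$
$A{\left(C \right)} = -16$
$S{\left(m \right)} = 2 m$ ($S{\left(m \right)} = - \frac{\left(-16\right) m}{8} = 2 m$)
$v{\left(R \right)} = \frac{403 + R}{\frac{1}{665} + R}$ ($v{\left(R \right)} = \frac{R + 403}{R + \frac{1}{665}} = \frac{403 + R}{\frac{1}{665} + R}$)
$\frac{v{\left(S{\left(11 \right)} \right)} - 437777}{188538 + 430430} = \frac{\frac{665 \left(403 + 2 \cdot 11\right)}{1 + 665 \cdot 2 \cdot 11} - 437777}{188538 + 430430} = \frac{\frac{665 \left(403 + 22\right)}{1 + 665 \cdot 22} - 437777}{618968} = \left(665 \frac{1}{1 + 14630} \cdot 425 - 437777\right) \frac{1}{618968} = \left(665 \cdot \frac{1}{14631} \cdot 425 - 437777\right) \frac{1}{618968} = \left(\frac{282625}{14631} - 437777\right) \frac{1}{618968} = \left(- \frac{6404832662}{14631}\right) \frac{1}{618968} = - \frac{3202416331}{4528060404}$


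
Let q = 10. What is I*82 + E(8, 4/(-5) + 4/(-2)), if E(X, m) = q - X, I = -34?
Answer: -2786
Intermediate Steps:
E(X, m) = 10 - X
I*82 + E(8, 4/(-5) + 4/(-2)) = -34*82 + (10 - 1*8) = -2788 + (10 - 8) = -2788 + 2 = -2786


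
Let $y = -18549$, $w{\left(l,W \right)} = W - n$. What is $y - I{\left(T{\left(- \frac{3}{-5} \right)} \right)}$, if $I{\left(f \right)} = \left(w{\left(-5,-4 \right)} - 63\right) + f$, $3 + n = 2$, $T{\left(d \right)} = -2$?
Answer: $-18481$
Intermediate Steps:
$n = -1$ ($n = -3 + 2 = -1$)
$w{\left(l,W \right)} = 1 + W$ ($w{\left(l,W \right)} = W - -1 = W + 1 = 1 + W$)
$I{\left(f \right)} = -66 + f$ ($I{\left(f \right)} = \left(\left(1 - 4\right) - 63\right) + f = \left(-3 - 63\right) + f = -66 + f$)
$y - I{\left(T{\left(- \frac{3}{-5} \right)} \right)} = -18549 - \left(-66 - 2\right) = -18549 - -68 = -18549 + 68 = -18481$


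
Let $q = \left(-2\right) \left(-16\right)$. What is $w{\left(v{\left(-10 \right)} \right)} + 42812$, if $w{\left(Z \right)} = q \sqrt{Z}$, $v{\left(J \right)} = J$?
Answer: $42812 + 32 i \sqrt{10} \approx 42812.0 + 101.19 i$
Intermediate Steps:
$q = 32$
$w{\left(Z \right)} = 32 \sqrt{Z}$
$w{\left(v{\left(-10 \right)} \right)} + 42812 = 32 \sqrt{-10} + 42812 = 32 i \sqrt{10} + 42812 = 42812 + 32 i \sqrt{10}$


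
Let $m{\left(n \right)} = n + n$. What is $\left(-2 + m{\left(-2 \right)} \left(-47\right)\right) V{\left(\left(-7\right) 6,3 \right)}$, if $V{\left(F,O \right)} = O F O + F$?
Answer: $-78120$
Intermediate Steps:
$V{\left(F,O \right)} = F + F O^{2}$ ($V{\left(F,O \right)} = F O O + F = F O^{2} + F = F + F O^{2}$)
$m{\left(n \right)} = 2 n$
$\left(-2 + m{\left(-2 \right)} \left(-47\right)\right) V{\left(\left(-7\right) 6,3 \right)} = \left(-2 + 2 \left(-2\right) \left(-47\right)\right) \left(-7\right) 6 \left(1 + 3^{2}\right) = \left(-2 - -188\right) \left(- 42 \left(1 + 9\right)\right) = \left(-2 + 188\right) \left(\left(-42\right) 10\right) = 186 \left(-420\right) = -78120$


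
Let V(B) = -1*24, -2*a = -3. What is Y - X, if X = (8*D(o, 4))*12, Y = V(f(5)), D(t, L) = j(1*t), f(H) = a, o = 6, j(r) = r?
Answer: -600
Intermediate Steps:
a = 3/2 (a = -½*(-3) = 3/2 ≈ 1.5000)
f(H) = 3/2
D(t, L) = t (D(t, L) = 1*t = t)
V(B) = -24
Y = -24
X = 576 (X = (8*6)*12 = 48*12 = 576)
Y - X = -24 - 1*576 = -24 - 576 = -600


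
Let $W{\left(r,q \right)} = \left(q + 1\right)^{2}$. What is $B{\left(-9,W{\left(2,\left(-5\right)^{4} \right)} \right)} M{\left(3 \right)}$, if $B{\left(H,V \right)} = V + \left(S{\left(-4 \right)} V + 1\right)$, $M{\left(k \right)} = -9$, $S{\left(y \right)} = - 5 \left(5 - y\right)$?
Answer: $155182887$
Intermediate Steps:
$S{\left(y \right)} = -25 + 5 y$
$W{\left(r,q \right)} = \left(1 + q\right)^{2}$
$B{\left(H,V \right)} = 1 - 44 V$ ($B{\left(H,V \right)} = V + \left(\left(-25 + 5 \left(-4\right)\right) V + 1\right) = V + \left(\left(-25 - 20\right) V + 1\right) = V - \left(-1 + 45 V\right) = 1 - 44 V$)
$B{\left(-9,W{\left(2,\left(-5\right)^{4} \right)} \right)} M{\left(3 \right)} = \left(1 - 44 \left(1 + \left(-5\right)^{4}\right)^{2}\right) \left(-9\right) = \left(1 - 44 \left(1 + 625\right)^{2}\right) \left(-9\right) = \left(1 - 44 \cdot 626^{2}\right) \left(-9\right) = \left(1 - 17242544\right) \left(-9\right) = \left(-17242543\right) \left(-9\right) = 155182887$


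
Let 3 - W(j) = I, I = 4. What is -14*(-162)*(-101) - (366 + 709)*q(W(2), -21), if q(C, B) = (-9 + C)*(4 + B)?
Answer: -411818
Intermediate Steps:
W(j) = -1 (W(j) = 3 - 1*4 = 3 - 4 = -1)
-14*(-162)*(-101) - (366 + 709)*q(W(2), -21) = -14*(-162)*(-101) - (366 + 709)*(-36 - 9*(-21) + 4*(-1) - 21*(-1)) = 2268*(-101) - 1075*(-36 + 189 - 4 + 21) = -229068 - 1075*170 = -229068 - 1*182750 = -229068 - 182750 = -411818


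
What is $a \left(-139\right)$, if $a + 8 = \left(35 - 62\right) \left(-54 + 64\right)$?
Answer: $38642$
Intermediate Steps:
$a = -278$ ($a = -8 + \left(35 - 62\right) \left(-54 + 64\right) = -8 - 270 = -278$)
$a \left(-139\right) = \left(-278\right) \left(-139\right) = 38642$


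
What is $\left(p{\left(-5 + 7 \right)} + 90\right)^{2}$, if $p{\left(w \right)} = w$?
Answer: $8464$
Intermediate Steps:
$\left(p{\left(-5 + 7 \right)} + 90\right)^{2} = \left(\left(-5 + 7\right) + 90\right)^{2} = \left(2 + 90\right)^{2} = 92^{2} = 8464$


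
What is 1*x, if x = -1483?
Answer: -1483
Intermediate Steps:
1*x = 1*(-1483) = -1483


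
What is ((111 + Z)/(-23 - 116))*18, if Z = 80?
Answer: -3438/139 ≈ -24.734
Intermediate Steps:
((111 + Z)/(-23 - 116))*18 = ((111 + 80)/(-23 - 116))*18 = (191/(-139))*18 = (191*(-1/139))*18 = -191/139*18 = -3438/139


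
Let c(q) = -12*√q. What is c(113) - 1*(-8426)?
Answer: 8426 - 12*√113 ≈ 8298.4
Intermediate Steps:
c(113) - 1*(-8426) = -12*√113 - 1*(-8426) = -12*√113 + 8426 = 8426 - 12*√113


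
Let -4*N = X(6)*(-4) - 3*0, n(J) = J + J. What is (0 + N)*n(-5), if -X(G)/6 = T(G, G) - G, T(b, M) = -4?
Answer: -600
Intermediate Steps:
n(J) = 2*J
X(G) = 24 + 6*G (X(G) = -6*(-4 - G) = 24 + 6*G)
N = 60 (N = -((24 + 6*6)*(-4) - 3*0)/4 = -((24 + 36)*(-4) + 0)/4 = -(60*(-4) + 0)/4 = -(-240 + 0)/4 = -¼*(-240) = 60)
(0 + N)*n(-5) = (0 + 60)*(2*(-5)) = 60*(-10) = -600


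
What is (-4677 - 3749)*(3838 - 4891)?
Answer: 8872578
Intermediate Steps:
(-4677 - 3749)*(3838 - 4891) = -8426*(-1053) = 8872578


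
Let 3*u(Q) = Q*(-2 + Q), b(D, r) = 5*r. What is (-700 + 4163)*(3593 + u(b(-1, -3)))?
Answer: 12736914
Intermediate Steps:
u(Q) = Q*(-2 + Q)/3 (u(Q) = (Q*(-2 + Q))/3 = Q*(-2 + Q)/3)
(-700 + 4163)*(3593 + u(b(-1, -3))) = (-700 + 4163)*(3593 + (5*(-3))*(-2 + 5*(-3))/3) = 3463*(3593 + (1/3)*(-15)*(-2 - 15)) = 3463*(3593 + (1/3)*(-15)*(-17)) = 3463*(3593 + 85) = 3463*3678 = 12736914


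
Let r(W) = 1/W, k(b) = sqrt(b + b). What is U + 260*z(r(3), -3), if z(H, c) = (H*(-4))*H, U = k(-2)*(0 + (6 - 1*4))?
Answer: -1040/9 + 4*I ≈ -115.56 + 4.0*I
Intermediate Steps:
k(b) = sqrt(2)*sqrt(b) (k(b) = sqrt(2*b) = sqrt(2)*sqrt(b))
U = 4*I (U = (sqrt(2)*sqrt(-2))*(0 + (6 - 1*4)) = (sqrt(2)*(I*sqrt(2)))*(0 + (6 - 4)) = (2*I)*(0 + 2) = (2*I)*2 = 4*I ≈ 4.0*I)
z(H, c) = -4*H**2 (z(H, c) = (-4*H)*H = -4*H**2)
U + 260*z(r(3), -3) = 4*I + 260*(-4*(1/3)**2) = 4*I + 260*(-4*1/9) = 4*I + 260*(-4/9) = 4*I - 1040/9 = -1040/9 + 4*I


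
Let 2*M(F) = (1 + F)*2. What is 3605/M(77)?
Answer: 3605/78 ≈ 46.218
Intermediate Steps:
M(F) = 1 + F (M(F) = ((1 + F)*2)/2 = (2 + 2*F)/2 = 1 + F)
3605/M(77) = 3605/(1 + 77) = 3605/78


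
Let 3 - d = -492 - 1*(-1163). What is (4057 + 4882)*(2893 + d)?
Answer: 19889275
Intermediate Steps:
d = -668 (d = 3 - (-492 - 1*(-1163)) = 3 - (-492 + 1163) = 3 - 1*671 = 3 - 671 = -668)
(4057 + 4882)*(2893 + d) = (4057 + 4882)*(2893 - 668) = 8939*2225 = 19889275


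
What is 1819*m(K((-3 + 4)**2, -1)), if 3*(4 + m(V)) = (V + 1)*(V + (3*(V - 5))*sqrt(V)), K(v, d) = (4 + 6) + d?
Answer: 265574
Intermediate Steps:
K(v, d) = 10 + d
m(V) = -4 + (1 + V)*(V + sqrt(V)*(-15 + 3*V))/3 (m(V) = -4 + ((V + 1)*(V + (3*(V - 5))*sqrt(V)))/3 = -4 + ((1 + V)*(V + (3*(-5 + V))*sqrt(V)))/3 = -4 + ((1 + V)*(V + (-15 + 3*V)*sqrt(V)))/3 = -4 + ((1 + V)*(V + sqrt(V)*(-15 + 3*V)))/3 = -4 + (1 + V)*(V + sqrt(V)*(-15 + 3*V))/3)
1819*m(K((-3 + 4)**2, -1)) = 1819*(-4 + (10 - 1)**(5/2) - 5*sqrt(10 - 1) - 4*(10 - 1)**(3/2) + (10 - 1)/3 + (10 - 1)**2/3) = 1819*(-4 + 9**(5/2) - 5*sqrt(9) - 4*9**(3/2) + (1/3)*9 + (1/3)*9**2) = 1819*(-4 + 243 - 5*3 - 4*27 + 3 + (1/3)*81) = 1819*(-4 + 243 - 15 - 108 + 3 + 27) = 1819*146 = 265574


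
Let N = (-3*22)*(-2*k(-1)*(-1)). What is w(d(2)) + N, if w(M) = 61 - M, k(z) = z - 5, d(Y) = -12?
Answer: 865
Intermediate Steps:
k(z) = -5 + z
N = 792 (N = (-3*22)*(-2*(-5 - 1)*(-1)) = -66*(-2*(-6))*(-1) = -792*(-1) = -66*(-12) = 792)
w(d(2)) + N = (61 - 1*(-12)) + 792 = (61 + 12) + 792 = 73 + 792 = 865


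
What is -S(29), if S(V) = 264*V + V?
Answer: -7685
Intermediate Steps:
S(V) = 265*V
-S(29) = -265*29 = -1*7685 = -7685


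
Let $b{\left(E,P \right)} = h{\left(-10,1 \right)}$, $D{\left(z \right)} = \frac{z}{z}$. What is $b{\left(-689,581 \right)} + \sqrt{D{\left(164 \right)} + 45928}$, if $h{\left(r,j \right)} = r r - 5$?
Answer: $95 + \sqrt{45929} \approx 309.31$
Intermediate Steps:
$D{\left(z \right)} = 1$
$h{\left(r,j \right)} = -5 + r^{2}$ ($h{\left(r,j \right)} = r^{2} - 5 = -5 + r^{2}$)
$b{\left(E,P \right)} = 95$ ($b{\left(E,P \right)} = -5 + \left(-10\right)^{2} = -5 + 100 = 95$)
$b{\left(-689,581 \right)} + \sqrt{D{\left(164 \right)} + 45928} = 95 + \sqrt{1 + 45928} = 95 + \sqrt{45929}$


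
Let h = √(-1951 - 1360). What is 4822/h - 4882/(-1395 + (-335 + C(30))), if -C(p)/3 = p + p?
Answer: 2441/955 - 4822*I*√3311/3311 ≈ 2.556 - 83.801*I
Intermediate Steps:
h = I*√3311 (h = √(-3311) = I*√3311 ≈ 57.541*I)
C(p) = -6*p (C(p) = -3*(p + p) = -6*p)
4822/h - 4882/(-1395 + (-335 + C(30))) = 4822/((I*√3311)) - 4882/(-1395 + (-335 - 6*30)) = 4822*(-I*√3311/3311) - 4882/(-1395 + (-335 - 180)) = -4822*I*√3311/3311 - 4882/(-1395 - 515) = -4822*I*√3311/3311 - 4882/(-1910) = -4822*I*√3311/3311 - 4882*(-1/1910) = -4822*I*√3311/3311 + 2441/955 = 2441/955 - 4822*I*√3311/3311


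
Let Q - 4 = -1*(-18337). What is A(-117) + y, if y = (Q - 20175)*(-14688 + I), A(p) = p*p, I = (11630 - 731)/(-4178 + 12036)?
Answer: 105882374466/3929 ≈ 2.6949e+7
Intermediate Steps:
I = 10899/7858 ≈ 1.3870
Q = 18341 (Q = 4 - 1*(-18337) = 4 + 18337 = 18341)
A(p) = p²
y = 105828590385/3929 (y = (18341 - 20175)*(-14688 + 10899/7858) = -1834*(-115407405/7858) = 105828590385/3929 ≈ 2.6935e+7)
A(-117) + y = (-117)² + 105828590385/3929 = 13689 + 105828590385/3929 = 105882374466/3929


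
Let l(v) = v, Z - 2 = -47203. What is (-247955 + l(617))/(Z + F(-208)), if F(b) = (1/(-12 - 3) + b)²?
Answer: 27825525/439792 ≈ 63.270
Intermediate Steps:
Z = -47201 (Z = 2 - 47203 = -47201)
F(b) = (-1/15 + b)² (F(b) = (1/(-15) + b)² = (-1/15 + b)²)
(-247955 + l(617))/(Z + F(-208)) = (-247955 + 617)/(-47201 + (-1 + 15*(-208))²/225) = -247338/(-47201 + (-1 - 3120)²/225) = -247338/(-47201 + (1/225)*(-3121)²) = -247338/(-47201 + (1/225)*9740641) = -247338/(-47201 + 9740641/225) = -247338/(-879584/225) = -247338*(-225/879584) = 27825525/439792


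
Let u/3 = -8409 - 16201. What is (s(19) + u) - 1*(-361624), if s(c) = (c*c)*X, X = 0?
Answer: 287794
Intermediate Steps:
s(c) = 0 (s(c) = (c*c)*0 = c²*0 = 0)
u = -73830 (u = 3*(-8409 - 16201) = 3*(-24610) = -73830)
(s(19) + u) - 1*(-361624) = (0 - 73830) - 1*(-361624) = -73830 + 361624 = 287794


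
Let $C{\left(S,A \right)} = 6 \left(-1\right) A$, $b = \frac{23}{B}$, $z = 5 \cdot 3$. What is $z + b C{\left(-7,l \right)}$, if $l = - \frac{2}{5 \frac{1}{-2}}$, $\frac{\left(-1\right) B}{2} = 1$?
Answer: $\frac{351}{5} \approx 70.2$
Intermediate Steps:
$B = -2$ ($B = \left(-2\right) 1 = -2$)
$l = \frac{4}{5}$ ($l = - \frac{2}{5 \left(- \frac{1}{2}\right)} = - \frac{2}{- \frac{5}{2}} = \left(-2\right) \left(- \frac{2}{5}\right) = \frac{4}{5} \approx 0.8$)
$z = 15$
$b = - \frac{23}{2}$ ($b = \frac{23}{-2} = 23 \left(- \frac{1}{2}\right) = - \frac{23}{2} \approx -11.5$)
$C{\left(S,A \right)} = - 6 A$
$z + b C{\left(-7,l \right)} = 15 - \frac{23 \left(\left(-6\right) \frac{4}{5}\right)}{2} = 15 - - \frac{276}{5} = 15 + \frac{276}{5} = \frac{351}{5}$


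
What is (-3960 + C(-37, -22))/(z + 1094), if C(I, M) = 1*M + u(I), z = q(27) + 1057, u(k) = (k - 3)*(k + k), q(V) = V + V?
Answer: -146/315 ≈ -0.46349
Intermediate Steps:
q(V) = 2*V
u(k) = 2*k*(-3 + k) (u(k) = (-3 + k)*(2*k) = 2*k*(-3 + k))
z = 1111 (z = 2*27 + 1057 = 54 + 1057 = 1111)
C(I, M) = M + 2*I*(-3 + I) (C(I, M) = 1*M + 2*I*(-3 + I) = M + 2*I*(-3 + I))
(-3960 + C(-37, -22))/(z + 1094) = (-3960 + (-22 + 2*(-37)*(-3 - 37)))/(1111 + 1094) = (-3960 + (-22 + 2*(-37)*(-40)))/2205 = (-3960 + (-22 + 2960))*(1/2205) = (-3960 + 2938)*(1/2205) = -1022*1/2205 = -146/315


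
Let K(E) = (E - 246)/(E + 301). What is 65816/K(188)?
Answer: -16092012/29 ≈ -5.5490e+5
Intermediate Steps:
K(E) = (-246 + E)/(301 + E)
65816/K(188) = 65816/(((-246 + 188)/(301 + 188))) = 65816/((-58/489)) = 65816/(((1/489)*(-58))) = 65816/(-58/489) = 65816*(-489/58) = -16092012/29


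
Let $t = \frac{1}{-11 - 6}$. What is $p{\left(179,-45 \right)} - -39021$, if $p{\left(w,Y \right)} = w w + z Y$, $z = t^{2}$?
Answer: $\frac{20536873}{289} \approx 71062.0$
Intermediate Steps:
$t = - \frac{1}{17}$ ($t = \frac{1}{-17} = - \frac{1}{17} \approx -0.058824$)
$z = \frac{1}{289}$ ($z = \left(- \frac{1}{17}\right)^{2} = \frac{1}{289} \approx 0.0034602$)
$p{\left(w,Y \right)} = w^{2} + \frac{Y}{289}$ ($p{\left(w,Y \right)} = w w + \frac{Y}{289} = w^{2} + \frac{Y}{289}$)
$p{\left(179,-45 \right)} - -39021 = \left(179^{2} + \frac{1}{289} \left(-45\right)\right) - -39021 = \left(32041 - \frac{45}{289}\right) + 39021 = \frac{9259804}{289} + 39021 = \frac{20536873}{289}$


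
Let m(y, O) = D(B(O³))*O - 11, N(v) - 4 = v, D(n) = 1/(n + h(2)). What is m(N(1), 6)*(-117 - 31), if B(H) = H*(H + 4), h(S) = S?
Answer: 38682464/23761 ≈ 1628.0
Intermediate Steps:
B(H) = H*(4 + H)
D(n) = 1/(2 + n) (D(n) = 1/(n + 2) = 1/(2 + n))
N(v) = 4 + v
m(y, O) = -11 + O/(2 + O³*(4 + O³)) (m(y, O) = O/(2 + O³*(4 + O³)) - 11 = -11 + O/(2 + O³*(4 + O³)))
m(N(1), 6)*(-117 - 31) = (-11 + 6/(2 + 6³*(4 + 6³)))*(-117 - 31) = (-11 + 6/(2 + 216*(4 + 216)))*(-148) = (-11 + 6/(2 + 216*220))*(-148) = (-11 + 6/(2 + 47520))*(-148) = (-11 + 6/47522)*(-148) = (-11 + 6*(1/47522))*(-148) = (-11 + 3/23761)*(-148) = -261368/23761*(-148) = 38682464/23761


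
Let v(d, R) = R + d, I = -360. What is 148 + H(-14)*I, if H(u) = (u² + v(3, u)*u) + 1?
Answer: -126212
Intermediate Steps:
H(u) = 1 + u² + u*(3 + u) (H(u) = (u² + (u + 3)*u) + 1 = (u² + (3 + u)*u) + 1 = (u² + u*(3 + u)) + 1 = 1 + u² + u*(3 + u))
148 + H(-14)*I = 148 + (1 + (-14)² - 14*(3 - 14))*(-360) = 148 + (1 + 196 - 14*(-11))*(-360) = 148 + (1 + 196 + 154)*(-360) = 148 + 351*(-360) = 148 - 126360 = -126212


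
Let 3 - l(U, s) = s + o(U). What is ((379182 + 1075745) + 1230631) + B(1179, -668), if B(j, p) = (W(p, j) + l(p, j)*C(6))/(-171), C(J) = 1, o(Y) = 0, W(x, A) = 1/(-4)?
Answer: 1836926377/684 ≈ 2.6856e+6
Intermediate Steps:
W(x, A) = -¼
l(U, s) = 3 - s (l(U, s) = 3 - (s + 0) = 3 - s)
B(j, p) = -11/684 + j/171 (B(j, p) = (-¼ + (3 - j)*1)/(-171) = (-¼ + (3 - j))*(-1/171) = (11/4 - j)*(-1/171) = -11/684 + j/171)
((379182 + 1075745) + 1230631) + B(1179, -668) = ((379182 + 1075745) + 1230631) + (-11/684 + (1/171)*1179) = (1454927 + 1230631) + (-11/684 + 131/19) = 2685558 + 4705/684 = 1836926377/684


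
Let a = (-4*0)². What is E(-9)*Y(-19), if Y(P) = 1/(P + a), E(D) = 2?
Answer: -2/19 ≈ -0.10526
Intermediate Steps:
a = 0 (a = 0² = 0)
Y(P) = 1/P (Y(P) = 1/(P + 0) = 1/P)
E(-9)*Y(-19) = 2/(-19) = 2*(-1/19) = -2/19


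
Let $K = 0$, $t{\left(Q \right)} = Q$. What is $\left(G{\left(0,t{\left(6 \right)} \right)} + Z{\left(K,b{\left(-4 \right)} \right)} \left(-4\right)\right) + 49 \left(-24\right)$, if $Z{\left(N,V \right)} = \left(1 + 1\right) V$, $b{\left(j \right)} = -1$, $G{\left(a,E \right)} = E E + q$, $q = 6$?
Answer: $-1126$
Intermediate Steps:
$G{\left(a,E \right)} = 6 + E^{2}$ ($G{\left(a,E \right)} = E E + 6 = E^{2} + 6 = 6 + E^{2}$)
$Z{\left(N,V \right)} = 2 V$
$\left(G{\left(0,t{\left(6 \right)} \right)} + Z{\left(K,b{\left(-4 \right)} \right)} \left(-4\right)\right) + 49 \left(-24\right) = \left(\left(6 + 6^{2}\right) + 2 \left(-1\right) \left(-4\right)\right) + 49 \left(-24\right) = \left(\left(6 + 36\right) - -8\right) - 1176 = \left(42 + 8\right) - 1176 = 50 - 1176 = -1126$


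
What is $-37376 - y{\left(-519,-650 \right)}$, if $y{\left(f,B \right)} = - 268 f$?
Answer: $-176468$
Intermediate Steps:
$-37376 - y{\left(-519,-650 \right)} = -37376 - \left(-268\right) \left(-519\right) = -37376 - 139092 = -176468$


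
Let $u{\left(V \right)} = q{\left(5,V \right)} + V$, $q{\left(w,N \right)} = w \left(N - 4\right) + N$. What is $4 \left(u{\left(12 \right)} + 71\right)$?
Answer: $540$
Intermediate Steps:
$q{\left(w,N \right)} = N + w \left(-4 + N\right)$ ($q{\left(w,N \right)} = w \left(-4 + N\right) + N = N + w \left(-4 + N\right)$)
$u{\left(V \right)} = -20 + 7 V$ ($u{\left(V \right)} = \left(V - 20 + V 5\right) + V = \left(V - 20 + 5 V\right) + V = \left(-20 + 6 V\right) + V = -20 + 7 V$)
$4 \left(u{\left(12 \right)} + 71\right) = 4 \left(\left(-20 + 7 \cdot 12\right) + 71\right) = 4 \left(\left(-20 + 84\right) + 71\right) = 4 \left(64 + 71\right) = 4 \cdot 135 = 540$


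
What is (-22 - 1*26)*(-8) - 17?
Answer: 367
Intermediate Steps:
(-22 - 1*26)*(-8) - 17 = (-22 - 26)*(-8) - 17 = -48*(-8) - 17 = 384 - 17 = 367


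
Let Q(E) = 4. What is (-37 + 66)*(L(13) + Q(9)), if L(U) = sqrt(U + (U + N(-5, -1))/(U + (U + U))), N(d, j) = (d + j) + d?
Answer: 116 + 29*sqrt(19851)/39 ≈ 220.77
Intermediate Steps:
N(d, j) = j + 2*d
L(U) = sqrt(U + (-11 + U)/(3*U)) (L(U) = sqrt(U + (U + (-1 + 2*(-5)))/(U + (U + U))) = sqrt(U + (U + (-1 - 10))/(U + 2*U)) = sqrt(U + (U - 11)/((3*U))) = sqrt(U + (-11 + U)*(1/(3*U))) = sqrt(U + (-11 + U)/(3*U)))
(-37 + 66)*(L(13) + Q(9)) = (-37 + 66)*(sqrt(3 - 33/13 + 9*13)/3 + 4) = 29*(sqrt(3 - 33*1/13 + 117)/3 + 4) = 29*(sqrt(3 - 33/13 + 117)/3 + 4) = 29*(sqrt(1527/13)/3 + 4) = 29*((sqrt(19851)/13)/3 + 4) = 29*(sqrt(19851)/39 + 4) = 29*(4 + sqrt(19851)/39) = 116 + 29*sqrt(19851)/39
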